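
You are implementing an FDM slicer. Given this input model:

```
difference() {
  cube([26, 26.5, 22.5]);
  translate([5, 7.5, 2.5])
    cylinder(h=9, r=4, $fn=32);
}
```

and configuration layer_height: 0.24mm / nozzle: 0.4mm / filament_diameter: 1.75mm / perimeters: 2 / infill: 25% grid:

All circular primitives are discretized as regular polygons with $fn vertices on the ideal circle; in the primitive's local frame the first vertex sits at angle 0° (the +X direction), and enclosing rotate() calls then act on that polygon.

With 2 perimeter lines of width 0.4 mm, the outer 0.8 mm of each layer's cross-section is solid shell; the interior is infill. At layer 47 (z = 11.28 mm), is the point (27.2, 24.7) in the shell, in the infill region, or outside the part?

At z = 11.28 mm: the 26×26.5 cube contributes its full rectangle; the r=4 cylinder at (5, 7.5) contributes a regular 32-gon of circumradius 4; Subtracting the remaining from the first: starting from the 26×26.5 cube, the r=4 cylinder at (5, 7.5) lies wholly inside it (removes its full 49.94 mm² and its 25.09 mm outline becomes a hole wall) — 1 connected region with 1 hole. Overall, the cross-section is one region with 1 hole. The nearest boundary edge runs (26.00, 26.50)→(26.00, 0.00); distance from the point to it = 1.20 mm. The point is not inside any of the regions above, so it lies outside the cross-section (1.20 mm from the nearest boundary).

outside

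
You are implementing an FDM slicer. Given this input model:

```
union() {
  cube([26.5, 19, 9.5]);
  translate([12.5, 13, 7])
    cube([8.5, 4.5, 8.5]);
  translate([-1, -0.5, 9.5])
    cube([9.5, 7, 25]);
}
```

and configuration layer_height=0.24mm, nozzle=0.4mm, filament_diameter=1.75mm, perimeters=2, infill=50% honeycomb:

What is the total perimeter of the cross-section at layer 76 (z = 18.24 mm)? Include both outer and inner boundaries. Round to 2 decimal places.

At z = 18.24 mm: the cube is not intersected at this z (z outside [0, 9.5]); the cube at (12.5, 13) is absent (z outside [7, 15.5]); the cube at (-1, -0.5) (footprint 9.5×7) is included at this height (perimeter 33.00 mm); Combining (union): only the 9.5×7 cube at (-1, -0.5) is present, so the union is just that shape — boundary = 33.00 mm. Overall, the cross-section is a single solid region. Total boundary length (outer) = 33.00 mm.

33.00 mm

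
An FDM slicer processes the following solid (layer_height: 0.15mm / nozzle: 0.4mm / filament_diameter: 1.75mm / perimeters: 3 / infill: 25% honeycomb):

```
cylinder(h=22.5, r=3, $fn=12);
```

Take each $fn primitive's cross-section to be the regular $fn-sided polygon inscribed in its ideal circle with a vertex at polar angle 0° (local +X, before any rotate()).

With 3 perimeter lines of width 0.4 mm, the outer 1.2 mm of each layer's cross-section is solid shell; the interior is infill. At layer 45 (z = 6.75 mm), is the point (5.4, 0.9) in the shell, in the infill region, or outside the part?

At z = 6.75 mm: the r=3 cylinder contributes a regular 12-gon of circumradius 3. Overall, the cross-section is a single solid region. The nearest boundary edge runs (3.00, 0.00)→(2.60, 1.50); distance from the point to it = 2.55 mm. The point is not inside any of the regions above, so it lies outside the cross-section (2.55 mm from the nearest boundary).

outside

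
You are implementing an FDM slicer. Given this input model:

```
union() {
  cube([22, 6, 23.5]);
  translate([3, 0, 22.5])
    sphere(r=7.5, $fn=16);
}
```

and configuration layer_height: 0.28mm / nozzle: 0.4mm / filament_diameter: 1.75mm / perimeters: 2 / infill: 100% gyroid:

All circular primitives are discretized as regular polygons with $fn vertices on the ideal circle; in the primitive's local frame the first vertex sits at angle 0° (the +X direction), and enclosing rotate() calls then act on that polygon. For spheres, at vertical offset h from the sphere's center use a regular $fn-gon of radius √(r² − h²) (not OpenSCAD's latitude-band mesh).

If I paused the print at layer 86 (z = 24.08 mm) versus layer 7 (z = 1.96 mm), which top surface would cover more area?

Layer 86 (z = 24.08): the cube does not reach this height (z outside [0, 23.5]); the sphere at (3, 0): section is a regular 16-gon, circumradius = √(r²−h²) = √(7.5²−1.58²) = 7.332 (area = (16/2)·7.332²·sin(360°/16) = 164.56 mm²); Taking the union: only the r=7.5 sphere at (3, 0) is present, so the union is just that shape — area = 164.56 mm². So its area = 164.56 mm². Layer 7 (z = 1.96): the 22×6 cube contributes its full rectangle (area 132.00 mm²); the sphere at (3, 0) is absent (|z−center|=20.540 > r=7.5); Taking the union: only the 22×6 cube is present, so the union is just that shape — area = 132.00 mm². So its area = 132.00 mm². Layer 86 is larger (164.56 vs 132.00 mm²).

layer 86 (z = 24.08 mm)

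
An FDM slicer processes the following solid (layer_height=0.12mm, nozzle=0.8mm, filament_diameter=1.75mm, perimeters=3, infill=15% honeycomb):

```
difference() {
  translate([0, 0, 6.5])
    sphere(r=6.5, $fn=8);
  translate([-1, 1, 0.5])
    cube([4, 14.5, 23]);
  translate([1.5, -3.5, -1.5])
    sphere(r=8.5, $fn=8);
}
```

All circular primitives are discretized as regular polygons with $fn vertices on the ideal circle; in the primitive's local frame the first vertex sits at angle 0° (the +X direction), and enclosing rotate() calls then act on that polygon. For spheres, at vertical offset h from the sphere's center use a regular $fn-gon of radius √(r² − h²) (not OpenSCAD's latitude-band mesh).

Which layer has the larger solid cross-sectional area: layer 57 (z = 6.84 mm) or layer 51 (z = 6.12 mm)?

layer 57 (z = 6.84 mm)

Layer 57 (z = 6.84): the r=6.5 sphere slices to a regular 8-gon of circumradius 6.491 (√(r²−h²) with h=0.34 from center) (area = (8/2)·6.491²·sin(360°/8) = 119.17 mm²); the 4×14.5 cube at (-1, 1) contributes its full rectangle (area 58.00 mm²); the sphere at (1.5, -3.5): section is a regular 8-gon, circumradius = √(r²−h²) = √(8.5²−8.34²) = 1.641 (area = (8/2)·1.641²·sin(360°/8) = 7.62 mm²); Taking the first minus the rest: starting from the r=6.5 sphere (119.17 mm²), the 4×14.5 cube at (-1, 1) partially overlaps it — only the 19.89 mm² overlap (of its 58.00 mm²) is removed, clipping the outline; the r=8.5 sphere at (1.5, -3.5) lies wholly inside it (removes its full 7.62 mm² and its 10.05 mm outline becomes a hole wall) — area = 91.66 mm². So its area = 91.66 mm². Layer 51 (z = 6.12): the r=6.5 sphere contributes a regular 8-gon of circumradius √(6.5²−0.38²) = 6.489 (area = (8/2)·6.489²·sin(360°/8) = 119.09 mm²); the cube at (-1, 1) (footprint 4×14.5) is included at this height (area 58.00 mm²); the r=8.5 sphere at (1.5, -3.5) slices to a regular 8-gon of circumradius 3.766 (√(r²−h²) with h=7.62 from center) (area = (8/2)·3.766²·sin(360°/8) = 40.12 mm²); Taking the first minus the rest: starting from the r=6.5 sphere (119.09 mm²), the 4×14.5 cube at (-1, 1) partially overlaps it — only the 19.88 mm² overlap (of its 58.00 mm²) is removed, clipping the outline; the r=8.5 sphere at (1.5, -3.5) partially overlaps it — only the 34.29 mm² overlap (of its 40.12 mm²) is removed, clipping the outline — area = 64.92 mm². So its area = 64.92 mm². Layer 57 is larger (91.66 vs 64.92 mm²).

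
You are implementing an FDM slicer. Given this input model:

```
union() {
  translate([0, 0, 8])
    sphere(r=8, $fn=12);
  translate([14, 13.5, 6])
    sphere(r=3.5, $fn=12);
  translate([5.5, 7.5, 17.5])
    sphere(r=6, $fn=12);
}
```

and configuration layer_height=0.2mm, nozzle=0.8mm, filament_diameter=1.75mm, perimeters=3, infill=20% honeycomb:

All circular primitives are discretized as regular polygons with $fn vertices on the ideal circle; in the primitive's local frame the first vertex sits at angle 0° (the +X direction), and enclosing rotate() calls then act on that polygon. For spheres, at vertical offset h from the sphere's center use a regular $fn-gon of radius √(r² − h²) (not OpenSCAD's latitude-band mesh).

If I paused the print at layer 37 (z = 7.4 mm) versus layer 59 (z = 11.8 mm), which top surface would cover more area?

layer 37 (z = 7.4 mm)

Layer 37 (z = 7.4): the r=8 sphere contributes a regular 12-gon of circumradius √(8²−0.6²) = 7.977 (area = (12/2)·7.977²·sin(360°/12) = 190.92 mm²); the r=3.5 sphere at (14, 13.5) contributes a regular 12-gon of circumradius √(3.5²−1.4²) = 3.208 (area = (12/2)·3.208²·sin(360°/12) = 30.87 mm²); the sphere at (5.5, 7.5) is not intersected at this z (|z−center|=10.100 > r=6); Merging all regions: the 2 present regions are separate (no shared area or edge), so areas and boundary lengths simply add and each stays a separate island — area = 221.79 mm². So its area = 221.79 mm². Layer 59 (z = 11.8): the r=8 sphere contributes a regular 12-gon of circumradius √(8²−3.8²) = 7.040 (area = (12/2)·7.040²·sin(360°/12) = 148.68 mm²); the sphere at (14, 13.5) does not reach this height (|z−center|=5.800 > r=3.5); the sphere at (5.5, 7.5): section is a regular 12-gon, circumradius = √(r²−h²) = √(6²−5.7²) = 1.873 (area = (12/2)·1.873²·sin(360°/12) = 10.53 mm²); Taking the union: the 2 present regions are separate (no shared area or edge), so areas and boundary lengths simply add and each stays a separate island — area = 159.21 mm². So its area = 159.21 mm². Layer 37 is larger (221.79 vs 159.21 mm²).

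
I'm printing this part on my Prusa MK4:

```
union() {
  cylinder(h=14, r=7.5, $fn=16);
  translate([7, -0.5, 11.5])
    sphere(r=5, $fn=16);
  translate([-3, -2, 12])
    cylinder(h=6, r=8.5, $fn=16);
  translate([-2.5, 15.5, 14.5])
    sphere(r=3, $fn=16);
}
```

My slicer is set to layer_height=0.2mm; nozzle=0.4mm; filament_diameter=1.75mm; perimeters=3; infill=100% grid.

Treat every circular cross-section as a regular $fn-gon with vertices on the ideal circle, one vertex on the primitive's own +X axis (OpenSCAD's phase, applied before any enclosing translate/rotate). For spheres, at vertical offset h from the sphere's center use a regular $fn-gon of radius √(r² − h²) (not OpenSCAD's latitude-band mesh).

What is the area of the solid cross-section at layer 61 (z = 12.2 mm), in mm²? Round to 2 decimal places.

At z = 12.2 mm: the r=7.5 cylinder contributes a regular 16-gon of circumradius 7.5 (area = (16/2)·7.500²·sin(360°/16) = 172.21 mm²); the r=5 sphere at (7, -0.5) contributes a regular 16-gon of circumradius √(5²−0.7²) = 4.951 (area = (16/2)·4.951²·sin(360°/16) = 75.04 mm²); the r=8.5 cylinder at (-3, -2) gives a regular 16-gon of circumradius 8.5 (constant along its height) (area = (16/2)·8.500²·sin(360°/16) = 221.19 mm²); the r=3 sphere at (-2.5, 15.5) slices to a regular 16-gon of circumradius 1.926 (√(r²−h²) with h=2.3 from center) (area = (16/2)·1.926²·sin(360°/16) = 11.36 mm²); Combining (union): the regions partially overlap — summed areas 479.79 mm² minus the doubly-counted overlap 173.87 mm² gives 305.92 mm² — area = 305.92 mm². Overall, the cross-section has 2 separate islands. Net area = 305.92 mm².

305.92 mm²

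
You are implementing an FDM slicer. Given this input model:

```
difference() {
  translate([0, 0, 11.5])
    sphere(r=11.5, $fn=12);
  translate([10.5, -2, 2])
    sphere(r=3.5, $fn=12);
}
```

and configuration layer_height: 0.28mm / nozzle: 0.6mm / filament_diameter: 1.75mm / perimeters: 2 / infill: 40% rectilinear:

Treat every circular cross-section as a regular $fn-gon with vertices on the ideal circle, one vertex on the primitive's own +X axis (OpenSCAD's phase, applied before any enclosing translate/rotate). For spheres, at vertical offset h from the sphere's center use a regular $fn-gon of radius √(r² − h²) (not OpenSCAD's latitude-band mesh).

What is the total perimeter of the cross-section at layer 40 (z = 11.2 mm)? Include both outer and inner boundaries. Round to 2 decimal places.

71.41 mm

At z = 11.2 mm: the r=11.5 sphere contributes a regular 12-gon of circumradius √(11.5²−0.3²) = 11.496 (perimeter = 2·12·11.496·sin(180°/12) = 71.41 mm); the sphere at (10.5, -2) is absent (|z−center|=9.200 > r=3.5); Taking the first minus the rest: none of the subtracted shapes is present at this height, so the r=11.5 sphere is unchanged — boundary = 71.41 mm. Overall, the cross-section is a single solid region. Total boundary length (outer) = 71.41 mm.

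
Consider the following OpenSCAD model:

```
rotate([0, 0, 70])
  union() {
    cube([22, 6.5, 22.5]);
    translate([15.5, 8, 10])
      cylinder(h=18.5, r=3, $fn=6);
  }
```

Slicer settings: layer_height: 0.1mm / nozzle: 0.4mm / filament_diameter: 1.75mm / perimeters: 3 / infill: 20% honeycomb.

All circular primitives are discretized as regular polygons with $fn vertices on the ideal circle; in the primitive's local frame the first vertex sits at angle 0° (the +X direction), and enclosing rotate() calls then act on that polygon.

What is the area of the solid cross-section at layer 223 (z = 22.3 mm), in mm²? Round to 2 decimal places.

At z = 22.3 mm: the cube is present — its section is the full 22×6.5 rectangle (area 143.00 mm²); the cylinder at (15.5, 8): section is a regular 6-gon, circumradius r=3 (area = (6/2)·3.000²·sin(360°/6) = 23.38 mm²); Merging all regions: the regions partially overlap — summed areas 166.38 mm² minus the doubly-counted overlap 3.99 mm² gives 162.39 mm² — area = 162.39 mm²; (whole slice rotated 70° about Z — lengths, areas and connectivity unchanged). Overall, the cross-section is a single solid region. Net area = 162.39 mm².

162.39 mm²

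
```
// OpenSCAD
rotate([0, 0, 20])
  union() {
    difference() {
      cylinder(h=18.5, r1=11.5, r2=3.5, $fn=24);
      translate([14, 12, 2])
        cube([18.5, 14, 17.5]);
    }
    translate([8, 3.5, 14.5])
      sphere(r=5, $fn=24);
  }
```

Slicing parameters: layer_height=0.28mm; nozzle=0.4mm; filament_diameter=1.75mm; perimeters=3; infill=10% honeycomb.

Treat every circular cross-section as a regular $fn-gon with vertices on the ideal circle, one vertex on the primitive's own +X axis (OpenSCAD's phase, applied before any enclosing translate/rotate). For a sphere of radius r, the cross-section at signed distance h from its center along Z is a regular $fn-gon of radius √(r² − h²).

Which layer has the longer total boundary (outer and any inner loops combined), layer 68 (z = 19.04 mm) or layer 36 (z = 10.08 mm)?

layer 36 (z = 10.08 mm)

Layer 68 (z = 19.04): the cone does not reach this height (z outside [0, 18.5]); the 18.5×14 cube at (14, 12) contributes its full rectangle (perimeter 65.00 mm); After the difference (first − rest): the first operand is absent here, so nothing remains; the sphere at (8, 3.5): section is a regular 24-gon, circumradius = √(r²−h²) = √(5²−4.54²) = 2.095 (perimeter = 2·24·2.095·sin(180°/24) = 13.12 mm); Taking the union: only the r=5 sphere at (8, 3.5) is present, so the union is just that shape — boundary = 13.12 mm; (whole slice rotated 20° about Z — lengths, areas and connectivity unchanged). So its perimeter = 13.12 mm. Layer 36 (z = 10.08): the cone (r1=11.5→r2=3.5) has section circumradius 7.141 here — a regular 24-gon (perimeter = 2·24·7.141·sin(180°/24) = 44.74 mm); the cube at (14, 12) (footprint 18.5×14) is included at this height (perimeter 65.00 mm); Subtracting the remaining from the first: starting from the cone, the 18.5×14 cube at (14, 12) misses the remaining region (no effect) — boundary = 44.74 mm; the r=5 sphere at (8, 3.5) contributes a regular 24-gon of circumradius √(5²−4.42²) = 2.337 (perimeter = 2·24·2.337·sin(180°/24) = 14.64 mm); Merging all regions: the regions partially overlap (shared area 1.41 mm²), so the edge portions inside another operand are dropped and the merged outline is re-measured after clipping — boundary = 53.17 mm; (whole slice rotated 20° about Z — lengths, areas and connectivity unchanged). So its perimeter = 53.17 mm. Layer 36 is larger (53.17 vs 13.12 mm).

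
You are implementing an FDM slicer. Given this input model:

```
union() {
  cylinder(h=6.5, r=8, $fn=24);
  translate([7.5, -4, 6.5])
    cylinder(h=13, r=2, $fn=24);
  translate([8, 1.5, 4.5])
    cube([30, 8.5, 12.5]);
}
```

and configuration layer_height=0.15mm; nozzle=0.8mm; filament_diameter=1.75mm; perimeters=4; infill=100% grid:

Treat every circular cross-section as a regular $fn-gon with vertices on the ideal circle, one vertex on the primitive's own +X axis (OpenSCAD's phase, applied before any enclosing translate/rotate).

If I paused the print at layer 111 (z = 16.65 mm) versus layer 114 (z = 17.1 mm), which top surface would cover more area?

layer 111 (z = 16.65 mm)

Layer 111 (z = 16.65): the cylinder does not reach this height (z outside [0, 6.5]); the cylinder at (7.5, -4): section is a regular 24-gon, circumradius r=2 (area = (24/2)·2.000²·sin(360°/24) = 12.42 mm²); the cube at (8, 1.5) (footprint 30×8.5) is included at this height (area 255.00 mm²); Taking the union: the 2 present regions are separate (no shared area or edge), so areas and boundary lengths simply add and each stays a separate island — area = 267.42 mm². So its area = 267.42 mm². Layer 114 (z = 17.1): the cylinder does not reach this height (z outside [0, 6.5]); the r=2 cylinder at (7.5, -4) gives a regular 24-gon of circumradius 2 (constant along its height) (area = (24/2)·2.000²·sin(360°/24) = 12.42 mm²); the cube at (8, 1.5) is absent (z outside [4.5, 17]); Taking the union: only the r=2 cylinder at (7.5, -4) is present, so the union is just that shape — area = 12.42 mm². So its area = 12.42 mm². Layer 111 is larger (267.42 vs 12.42 mm²).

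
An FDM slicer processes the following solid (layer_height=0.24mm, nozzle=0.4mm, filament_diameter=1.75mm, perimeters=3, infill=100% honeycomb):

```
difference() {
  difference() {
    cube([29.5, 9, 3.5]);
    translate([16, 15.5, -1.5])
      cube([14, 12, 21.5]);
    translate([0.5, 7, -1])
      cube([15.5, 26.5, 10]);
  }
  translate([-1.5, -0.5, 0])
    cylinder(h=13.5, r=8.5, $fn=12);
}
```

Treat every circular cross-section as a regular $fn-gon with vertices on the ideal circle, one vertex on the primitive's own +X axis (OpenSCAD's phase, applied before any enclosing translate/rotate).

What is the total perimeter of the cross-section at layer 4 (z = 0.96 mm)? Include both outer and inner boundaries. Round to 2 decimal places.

73.68 mm

At z = 0.96 mm: the 29.5×9 cube contributes its full rectangle (perimeter 77.00 mm); the 14×12 cube at (16, 15.5) contributes its full rectangle (perimeter 52.00 mm); the 15.5×26.5 cube at (0.5, 7) contributes its full rectangle (perimeter 84.00 mm); Subtracting the remaining from the first: starting from the 29.5×9 cube, the 14×12 cube at (16, 15.5) misses the remaining region (no effect); the 15.5×26.5 cube at (0.5, 7) partially overlaps it — only the 31.00 mm² overlap (of its 410.75 mm²) is removed, clipping the outline — boundary = 81.00 mm; the cylinder at (-1.5, -0.5): section is a regular 12-gon, circumradius r=8.5 (perimeter = 2·12·8.500·sin(180°/12) = 52.80 mm); After the difference (first − rest): starting from the result so far, the r=8.5 cylinder at (-1.5, -0.5) partially overlaps it — only the 37.87 mm² overlap (of its 216.75 mm²) is removed, clipping the outline — boundary = 73.68 mm. Overall, the cross-section has 2 separate islands. Total boundary length (outer) = 73.68 mm.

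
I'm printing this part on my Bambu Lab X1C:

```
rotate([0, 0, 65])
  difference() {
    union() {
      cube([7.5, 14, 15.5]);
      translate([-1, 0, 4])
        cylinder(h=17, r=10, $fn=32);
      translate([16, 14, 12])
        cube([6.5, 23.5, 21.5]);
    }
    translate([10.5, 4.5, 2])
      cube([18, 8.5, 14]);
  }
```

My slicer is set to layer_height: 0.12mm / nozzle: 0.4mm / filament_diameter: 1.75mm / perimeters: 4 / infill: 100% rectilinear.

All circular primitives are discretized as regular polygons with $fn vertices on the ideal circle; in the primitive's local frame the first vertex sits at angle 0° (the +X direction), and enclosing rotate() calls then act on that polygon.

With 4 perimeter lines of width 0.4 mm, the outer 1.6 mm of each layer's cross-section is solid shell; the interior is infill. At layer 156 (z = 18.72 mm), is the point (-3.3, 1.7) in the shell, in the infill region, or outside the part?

At z = 18.72 mm: the cube is absent (z outside [0, 15.5]); the cylinder at (-1, 0): section is a regular 32-gon, circumradius r=10; the cube at (16, 14) is present — its section is the full 6.5×23.5 rectangle; Taking the union: the 2 present regions are separate (no shared area or edge), so areas and boundary lengths simply add and each stays a separate island — 2 connected regions; the cube at (10.5, 4.5) is absent (z outside [2, 16]); Subtracting the remaining from the first: none of the subtracted shapes is present at this height, so that combined region is unchanged — 2 connected regions; (whole slice rotated 65° about Z — lengths, areas and connectivity unchanged). Overall, the cross-section has 2 separate islands. Undo the 65° rotation: the query point maps to (0.146, 3.709) in the un-rotated model frame. The nearest boundary edge runs (0.95, 9.81)→(2.83, 9.24); distance from the point to it = 6.07 mm. (Shell/infill is judged within the island containing the point — the largest one.) The point is inside the cross-section and 6.07 mm from the nearest boundary — more than the 1.6 mm shell width (4 × 0.4), so it's in the infill interior.

infill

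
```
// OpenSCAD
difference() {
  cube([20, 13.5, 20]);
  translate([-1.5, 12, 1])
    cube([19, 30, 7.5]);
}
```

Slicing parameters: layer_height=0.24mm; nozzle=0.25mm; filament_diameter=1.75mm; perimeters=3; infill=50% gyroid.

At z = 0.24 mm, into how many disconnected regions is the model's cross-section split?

1

At z = 0.24 mm: the cube is present — its section is the full 20×13.5 rectangle; the cube at (-1.5, 12) is not intersected at this z (z outside [1, 8.5]); Taking the first minus the rest: none of the subtracted shapes is present at this height, so the 20×13.5 cube is unchanged — 1 connected region. The result has 1 disconnected region.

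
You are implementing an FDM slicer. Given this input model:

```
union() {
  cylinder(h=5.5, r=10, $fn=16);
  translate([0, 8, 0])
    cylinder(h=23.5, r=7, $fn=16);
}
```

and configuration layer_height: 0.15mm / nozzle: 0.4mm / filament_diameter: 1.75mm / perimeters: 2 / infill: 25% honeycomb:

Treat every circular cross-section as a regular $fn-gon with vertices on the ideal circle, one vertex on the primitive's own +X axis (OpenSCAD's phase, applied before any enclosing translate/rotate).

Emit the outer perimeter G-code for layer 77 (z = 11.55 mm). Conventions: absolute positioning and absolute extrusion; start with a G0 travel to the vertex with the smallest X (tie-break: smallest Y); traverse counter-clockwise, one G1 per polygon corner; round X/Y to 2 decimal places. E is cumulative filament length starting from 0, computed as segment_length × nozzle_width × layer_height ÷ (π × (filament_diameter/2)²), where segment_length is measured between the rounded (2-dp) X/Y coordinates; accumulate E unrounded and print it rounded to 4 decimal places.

G0 X-7.00 Y8.00 Z11.55
G1 X-6.47 Y5.32 E0.0681
G1 X-4.95 Y3.05 E0.1363
G1 X-2.68 Y1.53 E0.2044
G1 X0.00 Y1.00 E0.2726
G1 X2.68 Y1.53 E0.3407
G1 X4.95 Y3.05 E0.4089
G1 X6.47 Y5.32 E0.4770
G1 X7.00 Y8.00 E0.5452
G1 X6.47 Y10.68 E0.6133
G1 X4.95 Y12.95 E0.6815
G1 X2.68 Y14.47 E0.7496
G1 X0.00 Y15.00 E0.8178
G1 X-2.68 Y14.47 E0.8859
G1 X-4.95 Y12.95 E0.9541
G1 X-6.47 Y10.68 E1.0222
G1 X-7.00 Y8.00 E1.0904

At z = 11.55 mm: the cylinder is absent (z outside [0, 5.5]); the r=7 cylinder at (0, 8) contributes a regular 16-gon of circumradius 7; Taking the union: only the r=7 cylinder at (0, 8) is present, so the union is just that shape — 1 connected region. The outline is a single polygon with 16 vertices. Extrusion per mm of travel: 0.4 × 0.15 / (π × 0.875²) = 0.024945. Accumulating E over each segment gives final E = 1.0904.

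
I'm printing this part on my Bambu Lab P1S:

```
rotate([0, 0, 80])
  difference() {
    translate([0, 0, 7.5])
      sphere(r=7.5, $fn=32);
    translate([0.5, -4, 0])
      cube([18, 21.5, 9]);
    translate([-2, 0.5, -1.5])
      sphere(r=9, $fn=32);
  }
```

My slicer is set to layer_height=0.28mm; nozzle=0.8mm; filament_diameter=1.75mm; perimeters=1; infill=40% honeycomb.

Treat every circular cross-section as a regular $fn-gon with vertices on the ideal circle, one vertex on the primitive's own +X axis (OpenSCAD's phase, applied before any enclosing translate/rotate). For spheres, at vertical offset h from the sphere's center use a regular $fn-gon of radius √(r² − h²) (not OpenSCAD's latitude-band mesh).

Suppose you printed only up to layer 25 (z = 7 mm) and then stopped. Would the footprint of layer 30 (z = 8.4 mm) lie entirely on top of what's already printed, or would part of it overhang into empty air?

Compare the two slices. At z = 7: the r=7.5 sphere contributes a regular 32-gon of circumradius √(7.5²−0.5²) = 7.483 (area = (32/2)·7.483²·sin(360°/32) = 174.80 mm²); the 18×21.5 cube at (0.5, -4) contributes its full rectangle (area 387.00 mm²); the r=9 sphere at (-2, 0.5) slices to a regular 32-gon of circumradius 2.958 (√(r²−h²) with h=8.5 from center) (area = (32/2)·2.958²·sin(360°/32) = 27.31 mm²); Taking the first minus the rest: starting from the r=7.5 sphere (174.80 mm²), the 18×21.5 cube at (0.5, -4) partially overlaps it — only the 66.31 mm² overlap (of its 387.00 mm²) is removed, clipping the outline; the r=9 sphere at (-2, 0.5) partially overlaps it — only the 26.36 mm² overlap (of its 27.31 mm²) is removed, clipping the outline — area = 82.13 mm²; (whole slice rotated 80° about Z — lengths, areas and connectivity unchanged). At z = 8.4: the sphere: section is a regular 32-gon, circumradius = √(r²−h²) = √(7.5²−0.9²) = 7.446 (area = (32/2)·7.446²·sin(360°/32) = 173.05 mm²); the cube at (0.5, -4) is present — its section is the full 18×21.5 rectangle (area 387.00 mm²); the sphere at (-2, 0.5) is absent (|z−center|=9.900 > r=9); After the difference (first − rest): starting from the r=7.5 sphere (173.05 mm²), the 18×21.5 cube at (0.5, -4) partially overlaps it — only the 65.73 mm² overlap (of its 387.00 mm²) is removed, clipping the outline — area = 107.32 mm²; (rotated 80° about Z; rotation is an isometry so areas/perimeters/island counts are preserved). Checking containment: at z = 8.4 the cross-section extends beyond the z = 7 cross-section by about 26.36 mm².

part overhangs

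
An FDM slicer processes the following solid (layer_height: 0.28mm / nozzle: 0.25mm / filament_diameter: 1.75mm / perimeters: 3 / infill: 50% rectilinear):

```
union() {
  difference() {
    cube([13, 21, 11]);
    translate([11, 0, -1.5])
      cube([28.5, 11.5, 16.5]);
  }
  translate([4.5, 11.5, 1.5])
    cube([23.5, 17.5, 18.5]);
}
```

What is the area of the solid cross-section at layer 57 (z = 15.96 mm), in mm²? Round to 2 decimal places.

At z = 15.96 mm: the cube does not reach this height (z outside [0, 11]); the cube at (11, 0) does not reach this height (z outside [-1.5, 15]); Taking the first minus the rest: the first operand is absent here, so nothing remains; the cube at (4.5, 11.5) (footprint 23.5×17.5) is included at this height (area 411.25 mm²); Merging all regions: only the 23.5×17.5 cube at (4.5, 11.5) is present, so the union is just that shape — area = 411.25 mm². Overall, the cross-section is a single solid region. Net area = 411.25 mm².

411.25 mm²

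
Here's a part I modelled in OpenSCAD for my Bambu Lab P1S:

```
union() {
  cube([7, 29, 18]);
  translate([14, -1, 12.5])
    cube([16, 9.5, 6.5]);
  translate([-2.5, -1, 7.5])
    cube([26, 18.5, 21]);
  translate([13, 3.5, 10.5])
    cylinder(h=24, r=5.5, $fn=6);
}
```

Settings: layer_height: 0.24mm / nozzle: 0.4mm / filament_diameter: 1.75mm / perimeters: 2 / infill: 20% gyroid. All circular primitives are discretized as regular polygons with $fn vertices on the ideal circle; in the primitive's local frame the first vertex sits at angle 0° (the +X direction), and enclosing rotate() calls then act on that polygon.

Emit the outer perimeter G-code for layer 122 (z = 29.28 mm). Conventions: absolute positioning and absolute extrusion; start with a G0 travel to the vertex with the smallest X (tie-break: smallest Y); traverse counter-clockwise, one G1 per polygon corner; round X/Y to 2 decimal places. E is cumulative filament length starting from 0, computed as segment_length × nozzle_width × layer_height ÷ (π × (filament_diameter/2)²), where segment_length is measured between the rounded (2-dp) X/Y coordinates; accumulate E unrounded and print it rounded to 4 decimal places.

At z = 29.28 mm: the cube does not reach this height (z outside [0, 18]); the cube at (14, -1) is not intersected at this z (z outside [12.5, 19]); the cube at (-2.5, -1) is not intersected at this z (z outside [7.5, 28.5]); the r=5.5 cylinder at (13, 3.5) contributes a regular 6-gon of circumradius 5.5; Taking the union: only the r=5.5 cylinder at (13, 3.5) is present, so the union is just that shape — 1 connected region. The outline is a single polygon with 6 vertices. Extrusion per mm of travel: 0.4 × 0.24 / (π × 0.875²) = 0.039912. Accumulating E over each segment gives final E = 1.3167.

G0 X7.50 Y3.50 Z29.28
G1 X10.25 Y-1.26 E0.2194
G1 X15.75 Y-1.26 E0.4389
G1 X18.50 Y3.50 E0.6583
G1 X15.75 Y8.26 E0.8777
G1 X10.25 Y8.26 E1.0973
G1 X7.50 Y3.50 E1.3167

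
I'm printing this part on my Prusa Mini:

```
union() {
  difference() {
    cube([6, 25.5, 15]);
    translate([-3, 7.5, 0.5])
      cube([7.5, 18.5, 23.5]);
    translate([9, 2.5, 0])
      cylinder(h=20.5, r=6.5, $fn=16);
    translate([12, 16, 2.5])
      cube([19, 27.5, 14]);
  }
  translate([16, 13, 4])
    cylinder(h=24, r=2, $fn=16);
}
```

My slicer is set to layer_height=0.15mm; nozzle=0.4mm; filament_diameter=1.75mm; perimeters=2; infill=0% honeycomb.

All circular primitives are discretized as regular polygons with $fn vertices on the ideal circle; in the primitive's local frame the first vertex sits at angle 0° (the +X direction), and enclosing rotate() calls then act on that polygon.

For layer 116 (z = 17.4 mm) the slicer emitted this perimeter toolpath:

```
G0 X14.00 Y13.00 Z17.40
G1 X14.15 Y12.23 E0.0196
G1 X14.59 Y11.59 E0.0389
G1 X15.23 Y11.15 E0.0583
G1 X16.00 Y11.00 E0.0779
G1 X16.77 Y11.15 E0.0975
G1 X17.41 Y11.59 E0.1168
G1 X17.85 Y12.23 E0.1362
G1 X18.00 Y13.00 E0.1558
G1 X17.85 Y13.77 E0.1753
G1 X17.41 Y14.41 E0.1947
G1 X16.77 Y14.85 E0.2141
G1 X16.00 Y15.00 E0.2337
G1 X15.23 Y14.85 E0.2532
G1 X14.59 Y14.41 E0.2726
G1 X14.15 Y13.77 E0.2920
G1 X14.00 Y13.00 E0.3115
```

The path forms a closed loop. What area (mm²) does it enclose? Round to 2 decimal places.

12.25 mm²

Apply the shoelace formula to the sequence of (X, Y) vertices; enclosed area = 12.25 mm².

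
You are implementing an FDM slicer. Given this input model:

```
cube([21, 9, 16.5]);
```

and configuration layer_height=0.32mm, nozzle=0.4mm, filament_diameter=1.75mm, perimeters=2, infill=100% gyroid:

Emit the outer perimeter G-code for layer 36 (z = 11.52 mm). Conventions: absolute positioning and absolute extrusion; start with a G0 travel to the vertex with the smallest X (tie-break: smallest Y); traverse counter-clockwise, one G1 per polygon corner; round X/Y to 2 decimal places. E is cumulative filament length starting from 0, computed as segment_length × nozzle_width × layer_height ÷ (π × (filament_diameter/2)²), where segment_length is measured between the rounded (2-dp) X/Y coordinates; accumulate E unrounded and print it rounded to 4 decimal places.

At z = 11.52 mm: the cube (footprint 21×9) is included at this height. The outline is a single polygon with 4 vertices. Extrusion per mm of travel: 0.4 × 0.32 / (π × 0.875²) = 0.053216. Accumulating E over each segment gives final E = 3.1930.

G0 X0.00 Y0.00 Z11.52
G1 X21.00 Y0.00 E1.1175
G1 X21.00 Y9.00 E1.5965
G1 X0.00 Y9.00 E2.7140
G1 X0.00 Y0.00 E3.1930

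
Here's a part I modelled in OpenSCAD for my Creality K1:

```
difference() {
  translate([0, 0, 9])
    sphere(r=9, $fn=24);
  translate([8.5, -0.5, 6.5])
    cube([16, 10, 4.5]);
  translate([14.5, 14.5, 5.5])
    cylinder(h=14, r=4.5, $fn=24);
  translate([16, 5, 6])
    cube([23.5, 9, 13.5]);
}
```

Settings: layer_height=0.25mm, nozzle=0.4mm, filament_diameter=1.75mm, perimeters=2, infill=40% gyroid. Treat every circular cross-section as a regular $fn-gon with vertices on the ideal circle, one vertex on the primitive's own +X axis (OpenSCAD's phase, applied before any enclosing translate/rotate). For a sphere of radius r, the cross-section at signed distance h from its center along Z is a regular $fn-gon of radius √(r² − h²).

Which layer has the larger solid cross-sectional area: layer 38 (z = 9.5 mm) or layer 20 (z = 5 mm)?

Layer 38 (z = 9.5): the r=9 sphere contributes a regular 24-gon of circumradius √(9²−0.5²) = 8.986 (area = (24/2)·8.986²·sin(360°/24) = 250.80 mm²); the cube at (8.5, -0.5) is present — its section is the full 16×10 rectangle (area 160.00 mm²); the cylinder at (14.5, 14.5): section is a regular 24-gon, circumradius r=4.5 (area = (24/2)·4.500²·sin(360°/24) = 62.89 mm²); the cube at (16, 5) (footprint 23.5×9) is included at this height (area 211.50 mm²); After the difference (first − rest): starting from the r=9 sphere (250.80 mm²), the 16×10 cube at (8.5, -0.5) partially overlaps it — only the 1.04 mm² overlap (of its 160.00 mm²) is removed, clipping the outline; the r=4.5 cylinder at (14.5, 14.5) misses the remaining region (no effect); the 23.5×9 cube at (16, 5) misses the remaining region (no effect) — area = 249.76 mm². So its area = 249.76 mm². Layer 20 (z = 5): the sphere: section is a regular 24-gon, circumradius = √(r²−h²) = √(9²−4²) = 8.062 (area = (24/2)·8.062²·sin(360°/24) = 201.88 mm²); the cube at (8.5, -0.5) is not intersected at this z (z outside [6.5, 11]); the cylinder at (14.5, 14.5) does not reach this height (z outside [5.5, 19.5]); the cube at (16, 5) is absent (z outside [6, 19.5]); Taking the first minus the rest: none of the subtracted shapes is present at this height, so the r=9 sphere is unchanged — area = 201.88 mm². So its area = 201.88 mm². Layer 38 is larger (249.76 vs 201.88 mm²).

layer 38 (z = 9.5 mm)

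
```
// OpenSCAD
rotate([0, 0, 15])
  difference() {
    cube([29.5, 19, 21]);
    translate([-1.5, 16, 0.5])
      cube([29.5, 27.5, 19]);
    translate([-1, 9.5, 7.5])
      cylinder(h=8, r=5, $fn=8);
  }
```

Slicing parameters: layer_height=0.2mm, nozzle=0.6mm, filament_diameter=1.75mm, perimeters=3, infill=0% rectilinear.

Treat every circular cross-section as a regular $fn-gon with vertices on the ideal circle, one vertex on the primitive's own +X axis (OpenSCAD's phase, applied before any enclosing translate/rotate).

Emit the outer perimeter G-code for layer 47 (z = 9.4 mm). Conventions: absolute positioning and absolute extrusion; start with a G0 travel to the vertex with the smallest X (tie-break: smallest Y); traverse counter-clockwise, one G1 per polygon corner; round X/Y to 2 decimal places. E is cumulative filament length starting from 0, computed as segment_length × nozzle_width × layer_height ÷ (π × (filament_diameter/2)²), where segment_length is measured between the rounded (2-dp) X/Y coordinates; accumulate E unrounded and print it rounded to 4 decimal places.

At z = 9.4 mm: the cube is present — its section is the full 29.5×19 rectangle; the cube at (-1.5, 16) is present — its section is the full 29.5×27.5 rectangle; the r=5 cylinder at (-1, 9.5) gives a regular 8-gon of circumradius 5 (constant along its height); Taking the first minus the rest: starting from the 29.5×19 cube, the 29.5×27.5 cube at (-1.5, 16) partially overlaps it — only the 84.00 mm² overlap (of its 811.25 mm²) is removed, clipping the outline; the r=5 cylinder at (-1, 9.5) partially overlaps it — only the 25.77 mm² overlap (of its 70.71 mm²) is removed, clipping the outline — 1 connected region; (whole slice rotated 15° about Z — lengths, areas and connectivity unchanged). The outline is a single polygon with 11 vertices. Extrusion per mm of travel: 0.6 × 0.2 / (π × 0.875²) = 0.049890. Accumulating E over each segment gives final E = 5.0367.

G0 X-4.14 Y15.45 Z9.40
G1 X-3.65 Y13.61 E0.0950
G1 X-0.92 Y13.25 E0.2324
G1 X1.40 Y10.21 E0.4232
G1 X0.91 Y6.42 E0.6138
G1 X-1.27 Y4.75 E0.7508
G1 X0.00 Y0.00 E0.9961
G1 X28.49 Y7.64 E2.4677
G1 X23.58 Y25.99 E3.4154
G1 X22.13 Y25.60 E3.4903
G1 X22.90 Y22.70 E3.6400
G1 X-4.14 Y15.45 E5.0367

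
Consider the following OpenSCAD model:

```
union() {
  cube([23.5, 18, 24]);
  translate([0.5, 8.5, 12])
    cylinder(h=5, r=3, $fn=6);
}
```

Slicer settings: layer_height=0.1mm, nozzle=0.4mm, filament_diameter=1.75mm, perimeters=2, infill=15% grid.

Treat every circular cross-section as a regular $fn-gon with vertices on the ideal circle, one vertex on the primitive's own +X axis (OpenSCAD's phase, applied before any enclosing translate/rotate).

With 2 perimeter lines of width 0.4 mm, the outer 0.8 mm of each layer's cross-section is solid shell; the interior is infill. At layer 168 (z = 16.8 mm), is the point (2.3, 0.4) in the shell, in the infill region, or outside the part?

At z = 16.8 mm: the cube (footprint 23.5×18) is included at this height; the r=3 cylinder at (0.5, 8.5) contributes a regular 6-gon of circumradius 3; Combining (union): the regions partially overlap (shared area 14.29 mm²), so overlapping operands fuse into one piece — 1 connected region. Overall, the cross-section is a single solid region. The nearest boundary edge runs (23.50, 0.00)→(0.00, 0.00); distance from the point to it = 0.40 mm. The point is inside the cross-section, 0.40 mm from the nearest boundary — within the 0.8 mm shell band (2 × 0.4).

shell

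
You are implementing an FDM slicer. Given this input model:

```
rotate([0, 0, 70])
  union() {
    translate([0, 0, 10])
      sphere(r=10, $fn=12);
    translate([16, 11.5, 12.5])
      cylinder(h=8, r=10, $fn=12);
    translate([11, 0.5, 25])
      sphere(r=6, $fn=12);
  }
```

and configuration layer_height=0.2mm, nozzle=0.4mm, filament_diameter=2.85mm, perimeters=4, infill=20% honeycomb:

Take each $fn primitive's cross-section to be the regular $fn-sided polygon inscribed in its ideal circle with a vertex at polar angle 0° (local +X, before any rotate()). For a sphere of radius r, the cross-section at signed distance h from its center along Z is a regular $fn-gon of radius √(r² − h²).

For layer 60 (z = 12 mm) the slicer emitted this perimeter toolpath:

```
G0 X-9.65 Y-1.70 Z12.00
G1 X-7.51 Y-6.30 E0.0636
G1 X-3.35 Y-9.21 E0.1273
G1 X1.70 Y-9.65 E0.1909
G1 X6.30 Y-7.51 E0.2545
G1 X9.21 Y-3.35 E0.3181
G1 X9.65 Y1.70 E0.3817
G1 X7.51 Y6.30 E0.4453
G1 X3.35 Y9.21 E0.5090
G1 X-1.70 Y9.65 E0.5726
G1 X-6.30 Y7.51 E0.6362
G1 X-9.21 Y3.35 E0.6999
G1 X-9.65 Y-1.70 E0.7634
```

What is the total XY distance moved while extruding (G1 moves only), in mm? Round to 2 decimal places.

60.88 mm

Sum the Euclidean lengths of each G1 segment: total = 60.88 mm.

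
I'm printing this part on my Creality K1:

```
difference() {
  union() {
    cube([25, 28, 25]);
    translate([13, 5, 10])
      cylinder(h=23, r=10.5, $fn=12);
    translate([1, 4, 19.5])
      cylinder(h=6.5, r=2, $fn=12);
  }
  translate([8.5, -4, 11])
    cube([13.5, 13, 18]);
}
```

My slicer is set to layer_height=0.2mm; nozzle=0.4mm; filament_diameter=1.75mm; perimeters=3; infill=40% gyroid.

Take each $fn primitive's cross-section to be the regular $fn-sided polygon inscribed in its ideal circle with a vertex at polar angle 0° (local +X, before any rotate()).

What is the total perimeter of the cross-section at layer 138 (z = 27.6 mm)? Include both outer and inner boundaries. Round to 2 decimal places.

105.74 mm

At z = 27.6 mm: the cube is not intersected at this z (z outside [0, 25]); the r=10.5 cylinder at (13, 5) contributes a regular 12-gon of circumradius 10.5 (perimeter = 2·12·10.500·sin(180°/12) = 65.22 mm); the cylinder at (1, 4) does not reach this height (z outside [19.5, 26]); Taking the union: only the r=10.5 cylinder at (13, 5) is present, so the union is just that shape — boundary = 65.22 mm; the cube at (8.5, -4) is present — its section is the full 13.5×13 rectangle (perimeter 53.00 mm); Taking the first minus the rest: starting from the result so far, the 13.5×13 cube at (8.5, -4) partially overlaps it — only the 168.81 mm² overlap (of its 175.50 mm²) is removed, clipping the outline — boundary = 105.74 mm. Overall, the cross-section is a single solid region. Total boundary length (outer) = 105.74 mm.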